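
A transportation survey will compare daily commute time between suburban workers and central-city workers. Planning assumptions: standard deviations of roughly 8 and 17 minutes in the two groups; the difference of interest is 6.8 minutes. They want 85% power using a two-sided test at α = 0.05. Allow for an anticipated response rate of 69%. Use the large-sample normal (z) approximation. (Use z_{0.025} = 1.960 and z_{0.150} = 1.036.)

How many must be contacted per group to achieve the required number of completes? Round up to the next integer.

n = (z_{α/2} + z_β)² · (σ₁² + σ₂²) / δ²
  = (1.960 + 1.036)² · (8² + 17² = 353) / 6.8²
  = 8.9760 · 353 / 46.24
  = 68.52
Adjust for 69% response: 68.52 / 0.69 = 99.31.
Round up → n = 100 per group.

n = 100 per group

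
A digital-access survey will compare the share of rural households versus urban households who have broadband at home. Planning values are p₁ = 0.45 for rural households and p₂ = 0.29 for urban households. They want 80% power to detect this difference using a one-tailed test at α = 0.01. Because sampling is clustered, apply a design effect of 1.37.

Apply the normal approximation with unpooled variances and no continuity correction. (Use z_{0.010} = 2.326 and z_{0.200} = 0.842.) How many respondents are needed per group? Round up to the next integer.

n = 244 per group

n = (z_α + z_β)² · [p₁(1−p₁) + p₂(1−p₂)] / (p₁ − p₂)²
  = (2.326 + 0.842)² · (0.45·0.55 + 0.29·0.71) / (0.16)²
  = (3.168)² · (0.2475 + 0.2059) / 0.0256
  = 10.0362 · 0.4534 / 0.0256
  = 177.75
Design effect: 1.37 × 177.75 = 243.52.
Round up → n = 244 per group.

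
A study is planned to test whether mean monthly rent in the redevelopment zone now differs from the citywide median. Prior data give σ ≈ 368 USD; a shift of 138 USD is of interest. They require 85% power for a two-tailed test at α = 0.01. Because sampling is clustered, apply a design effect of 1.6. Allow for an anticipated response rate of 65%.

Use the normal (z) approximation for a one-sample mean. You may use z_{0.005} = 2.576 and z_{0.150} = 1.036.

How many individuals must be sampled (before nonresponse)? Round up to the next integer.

n = 229

n = (z_{α/2} + z_β)² · σ² / δ²
  = (2.576 + 1.036)² · 368² / 138²
  = 13.0465 · 135424 / 19044
  = 92.78
Design effect: 1.6 × 92.78 = 148.44.
Adjust for 65% response: 148.44 / 0.65 = 228.37.
Round up → n = 229.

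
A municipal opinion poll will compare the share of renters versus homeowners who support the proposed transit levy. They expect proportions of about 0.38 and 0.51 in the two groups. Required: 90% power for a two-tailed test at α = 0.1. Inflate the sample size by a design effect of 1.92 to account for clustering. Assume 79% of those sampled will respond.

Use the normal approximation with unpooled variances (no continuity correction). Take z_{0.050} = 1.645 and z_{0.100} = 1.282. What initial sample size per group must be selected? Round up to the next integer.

n = 599 per group

n = (z_{α/2} + z_β)² · [p₁(1−p₁) + p₂(1−p₂)] / (p₁ − p₂)²
  = (1.645 + 1.282)² · (0.38·0.62 + 0.51·0.49) / (-0.13)²
  = (2.927)² · (0.2356 + 0.2499) / 0.0169
  = 8.5673 · 0.4855 / 0.0169
  = 246.12
Design effect: 1.92 × 246.12 = 472.55.
Adjust for 79% response: 472.55 / 0.79 = 598.17.
Round up → n = 599 per group.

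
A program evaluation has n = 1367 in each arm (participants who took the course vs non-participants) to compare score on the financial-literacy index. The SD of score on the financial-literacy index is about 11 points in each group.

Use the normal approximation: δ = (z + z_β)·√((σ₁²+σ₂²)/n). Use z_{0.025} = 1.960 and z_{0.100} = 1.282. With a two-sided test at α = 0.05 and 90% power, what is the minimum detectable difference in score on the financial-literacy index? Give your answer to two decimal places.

δ = (z_{α/2} + z_β) · √((σ₁²+σ₂²)/n)
  = (1.960 + 1.282) · √(242/1367)
  = 3.242 · √0.17703
  = 3.242 · 0.4207
  = 1.3641

Minimum detectable difference ≈ 1.36 points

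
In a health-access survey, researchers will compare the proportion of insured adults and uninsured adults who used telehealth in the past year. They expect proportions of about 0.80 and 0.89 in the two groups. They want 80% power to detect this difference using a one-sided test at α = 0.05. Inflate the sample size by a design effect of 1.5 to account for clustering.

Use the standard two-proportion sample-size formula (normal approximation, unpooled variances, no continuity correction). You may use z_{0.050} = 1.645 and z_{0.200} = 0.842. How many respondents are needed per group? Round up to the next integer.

n = (z_α + z_β)² · [p₁(1−p₁) + p₂(1−p₂)] / (p₁ − p₂)²
  = (1.645 + 0.842)² · (0.80·0.20 + 0.89·0.11) / (-0.09)²
  = (2.487)² · (0.1600 + 0.0979) / 0.0081
  = 6.1852 · 0.2579 / 0.0081
  = 196.93
Design effect: 1.5 × 196.93 = 295.40.
Round up → n = 296 per group.

n = 296 per group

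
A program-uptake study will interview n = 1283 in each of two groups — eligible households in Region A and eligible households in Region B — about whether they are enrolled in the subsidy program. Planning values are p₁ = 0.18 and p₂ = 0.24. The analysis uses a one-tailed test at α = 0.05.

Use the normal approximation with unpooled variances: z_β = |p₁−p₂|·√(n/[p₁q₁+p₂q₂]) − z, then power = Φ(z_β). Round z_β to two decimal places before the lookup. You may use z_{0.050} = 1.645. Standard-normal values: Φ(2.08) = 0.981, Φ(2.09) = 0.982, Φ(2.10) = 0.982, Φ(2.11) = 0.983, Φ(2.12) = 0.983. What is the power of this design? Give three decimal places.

Power ≈ 0.982

z_β = |p₁−p₂|·√(n/[p₁q₁+p₂q₂]) − z_α
    = 0.06 · √(1283/0.3300) − 1.645
    = 0.06 · 62.3529 − 1.645
    = 3.7412 − 1.645 = 2.0962 → 2.10
Power = Φ(2.10) = 0.982.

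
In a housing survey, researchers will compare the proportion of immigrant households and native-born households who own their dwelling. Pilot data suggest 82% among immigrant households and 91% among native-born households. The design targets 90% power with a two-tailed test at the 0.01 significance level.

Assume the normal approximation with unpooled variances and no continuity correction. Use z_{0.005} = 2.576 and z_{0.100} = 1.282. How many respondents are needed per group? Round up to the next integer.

n = (z_{α/2} + z_β)² · [p₁(1−p₁) + p₂(1−p₂)] / (p₁ − p₂)²
  = (2.576 + 1.282)² · (0.82·0.18 + 0.91·0.09) / (-0.09)²
  = (3.858)² · (0.1476 + 0.0819) / 0.0081
  = 14.8842 · 0.2295 / 0.0081
  = 421.72
Round up → n = 422 per group.

n = 422 per group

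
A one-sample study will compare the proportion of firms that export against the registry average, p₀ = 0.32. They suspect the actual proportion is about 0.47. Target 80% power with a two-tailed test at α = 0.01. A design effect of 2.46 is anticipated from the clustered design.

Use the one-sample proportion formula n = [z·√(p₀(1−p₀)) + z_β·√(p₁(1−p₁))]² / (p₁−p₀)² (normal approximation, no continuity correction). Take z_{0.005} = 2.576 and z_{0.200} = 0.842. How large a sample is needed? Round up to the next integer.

n = [z_{α/2}·√(p₀q₀) + z_β·√(p₁q₁)]² / (p₁ − p₀)²
  = [2.576·√(0.32·0.68) + 0.842·√(0.47·0.53)]² / (0.15)²
  = [2.576·0.4665 + 0.842·0.4991]² / 0.0225
  = [1.6219]² / 0.0225
  = 116.91
Design effect: 2.46 × 116.91 = 287.60.
Round up → n = 288.

n = 288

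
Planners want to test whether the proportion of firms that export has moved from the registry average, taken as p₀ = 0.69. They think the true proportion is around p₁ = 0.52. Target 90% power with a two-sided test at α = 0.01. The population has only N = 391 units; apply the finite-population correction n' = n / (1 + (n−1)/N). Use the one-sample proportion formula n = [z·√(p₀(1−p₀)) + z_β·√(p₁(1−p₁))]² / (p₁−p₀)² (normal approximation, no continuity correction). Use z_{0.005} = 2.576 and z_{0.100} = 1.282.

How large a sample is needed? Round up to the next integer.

n = [z_{α/2}·√(p₀q₀) + z_β·√(p₁q₁)]² / (p₁ − p₀)²
  = [2.576·√(0.69·0.31) + 1.282·√(0.52·0.48)]² / (-0.17)²
  = [2.576·0.4625 + 1.282·0.4996]² / 0.0289
  = [1.8319]² / 0.0289
  = 116.12
Finite-population correction (N = 391): 116.12 / (1 + (116.12 − 1)/391) = 89.71.
Round up → n = 90.

n = 90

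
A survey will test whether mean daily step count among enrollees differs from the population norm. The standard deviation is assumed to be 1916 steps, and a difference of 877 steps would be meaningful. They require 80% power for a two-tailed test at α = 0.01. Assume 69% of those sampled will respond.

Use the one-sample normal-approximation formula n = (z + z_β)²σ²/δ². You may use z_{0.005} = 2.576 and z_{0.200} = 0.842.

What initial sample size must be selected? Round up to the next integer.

n = 81

n = (z_{α/2} + z_β)² · σ² / δ²
  = (2.576 + 0.842)² · 1916² / 877²
  = 11.6827 · 3671056 / 769129
  = 55.76
Adjust for 69% response: 55.76 / 0.69 = 80.81.
Round up → n = 81.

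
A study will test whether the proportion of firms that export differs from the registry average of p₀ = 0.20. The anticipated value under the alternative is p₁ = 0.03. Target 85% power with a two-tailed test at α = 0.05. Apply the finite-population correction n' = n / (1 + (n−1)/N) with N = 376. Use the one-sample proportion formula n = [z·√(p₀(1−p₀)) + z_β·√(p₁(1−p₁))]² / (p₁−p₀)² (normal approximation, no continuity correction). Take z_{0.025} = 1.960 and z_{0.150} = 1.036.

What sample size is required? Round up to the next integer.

n = [z_{α/2}·√(p₀q₀) + z_β·√(p₁q₁)]² / (p₁ − p₀)²
  = [1.960·√(0.20·0.80) + 1.036·√(0.03·0.97)]² / (-0.17)²
  = [1.960·0.4000 + 1.036·0.1706]² / 0.0289
  = [0.9607]² / 0.0289
  = 31.94
Finite-population correction (N = 376): 31.94 / (1 + (31.94 − 1)/376) = 29.51.
Round up → n = 30.

n = 30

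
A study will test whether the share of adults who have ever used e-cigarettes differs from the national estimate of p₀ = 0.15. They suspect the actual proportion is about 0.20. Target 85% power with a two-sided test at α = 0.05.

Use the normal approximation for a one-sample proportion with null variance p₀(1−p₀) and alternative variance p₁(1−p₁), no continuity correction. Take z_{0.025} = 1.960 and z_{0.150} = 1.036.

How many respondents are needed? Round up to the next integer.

n = 497

n = [z_{α/2}·√(p₀q₀) + z_β·√(p₁q₁)]² / (p₁ − p₀)²
  = [1.960·√(0.15·0.85) + 1.036·√(0.20·0.80)]² / (0.05)²
  = [1.960·0.3571 + 1.036·0.4000]² / 0.0025
  = [1.1143]² / 0.0025
  = 496.63
Round up → n = 497.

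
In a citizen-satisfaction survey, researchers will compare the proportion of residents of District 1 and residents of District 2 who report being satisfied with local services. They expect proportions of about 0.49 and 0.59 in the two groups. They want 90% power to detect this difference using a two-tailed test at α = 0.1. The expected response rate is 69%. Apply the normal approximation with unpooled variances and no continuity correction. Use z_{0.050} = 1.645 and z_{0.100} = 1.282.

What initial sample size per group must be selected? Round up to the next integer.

n = 611 per group

n = (z_{α/2} + z_β)² · [p₁(1−p₁) + p₂(1−p₂)] / (p₁ − p₂)²
  = (1.645 + 1.282)² · (0.49·0.51 + 0.59·0.41) / (-0.10)²
  = (2.927)² · (0.2499 + 0.2419) / 0.0100
  = 8.5673 · 0.4918 / 0.0100
  = 421.34
Adjust for 69% response: 421.34 / 0.69 = 610.64.
Round up → n = 611 per group.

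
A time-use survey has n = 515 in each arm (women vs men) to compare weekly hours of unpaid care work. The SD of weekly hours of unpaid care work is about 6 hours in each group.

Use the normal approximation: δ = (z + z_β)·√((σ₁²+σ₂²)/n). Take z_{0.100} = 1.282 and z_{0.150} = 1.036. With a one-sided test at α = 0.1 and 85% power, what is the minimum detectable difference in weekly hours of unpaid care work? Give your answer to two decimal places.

Minimum detectable difference ≈ 0.87 hours

δ = (z_α + z_β) · √((σ₁²+σ₂²)/n)
  = (1.282 + 1.036) · √(72/515)
  = 2.318 · √0.13981
  = 2.318 · 0.3739
  = 0.8667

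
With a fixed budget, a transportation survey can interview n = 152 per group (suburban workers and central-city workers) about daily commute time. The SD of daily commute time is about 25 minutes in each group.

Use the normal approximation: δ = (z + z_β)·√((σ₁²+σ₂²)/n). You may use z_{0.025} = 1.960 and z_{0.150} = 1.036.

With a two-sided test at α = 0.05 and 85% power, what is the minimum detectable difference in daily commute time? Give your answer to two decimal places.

δ = (z_{α/2} + z_β) · √((σ₁²+σ₂²)/n)
  = (1.960 + 1.036) · √(1250/152)
  = 2.996 · √8.2237
  = 2.996 · 2.8677
  = 8.5916

Minimum detectable difference ≈ 8.59 minutes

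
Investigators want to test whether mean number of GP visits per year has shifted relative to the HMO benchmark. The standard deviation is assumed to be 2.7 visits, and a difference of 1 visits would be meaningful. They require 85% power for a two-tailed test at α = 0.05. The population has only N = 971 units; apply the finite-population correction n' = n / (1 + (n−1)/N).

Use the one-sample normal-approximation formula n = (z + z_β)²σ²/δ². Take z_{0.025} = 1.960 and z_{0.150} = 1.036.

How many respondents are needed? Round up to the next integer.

n = 62

n = (z_{α/2} + z_β)² · σ² / δ²
  = (1.960 + 1.036)² · 2.7² / 1²
  = 8.9760 · 7.29 / 1
  = 65.44
Finite-population correction (N = 971): 65.44 / (1 + (65.44 − 1)/971) = 61.36.
Round up → n = 62.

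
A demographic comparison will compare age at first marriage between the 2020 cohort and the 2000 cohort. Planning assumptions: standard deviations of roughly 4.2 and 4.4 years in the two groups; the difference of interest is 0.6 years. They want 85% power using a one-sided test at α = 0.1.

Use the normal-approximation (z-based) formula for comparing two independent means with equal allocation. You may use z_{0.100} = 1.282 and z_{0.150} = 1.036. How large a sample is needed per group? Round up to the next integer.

n = 553 per group

n = (z_α + z_β)² · (σ₁² + σ₂²) / δ²
  = (1.282 + 1.036)² · (4.2² + 4.4² = 37) / 0.6²
  = 5.3731 · 37 / 0.36
  = 552.24
Round up → n = 553 per group.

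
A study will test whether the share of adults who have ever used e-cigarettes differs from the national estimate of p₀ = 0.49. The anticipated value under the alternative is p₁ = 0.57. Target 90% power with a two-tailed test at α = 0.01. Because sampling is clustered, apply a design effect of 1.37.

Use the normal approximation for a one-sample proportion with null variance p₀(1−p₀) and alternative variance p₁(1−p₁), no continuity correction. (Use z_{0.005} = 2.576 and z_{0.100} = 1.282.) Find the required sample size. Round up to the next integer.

n = 792

n = [z_{α/2}·√(p₀q₀) + z_β·√(p₁q₁)]² / (p₁ − p₀)²
  = [2.576·√(0.49·0.51) + 1.282·√(0.57·0.43)]² / (0.08)²
  = [2.576·0.4999 + 1.282·0.4951]² / 0.0064
  = [1.9224]² / 0.0064
  = 577.46
Design effect: 1.37 × 577.46 = 791.12.
Round up → n = 792.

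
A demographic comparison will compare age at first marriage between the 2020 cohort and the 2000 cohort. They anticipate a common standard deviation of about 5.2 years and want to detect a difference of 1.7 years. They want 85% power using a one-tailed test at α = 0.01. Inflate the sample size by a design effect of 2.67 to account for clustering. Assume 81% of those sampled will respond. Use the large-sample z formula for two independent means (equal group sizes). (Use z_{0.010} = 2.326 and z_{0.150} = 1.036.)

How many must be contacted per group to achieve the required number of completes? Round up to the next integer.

n = 698 per group

n = (z_α + z_β)² · (σ₁² + σ₂²) / δ²
  = (2.326 + 1.036)² · (2·5.2² = 54.08) / 1.7²
  = 11.3030 · 54.08 / 2.89
  = 211.51
Design effect: 2.67 × 211.51 = 564.74.
Adjust for 81% response: 564.74 / 0.81 = 697.21.
Round up → n = 698 per group.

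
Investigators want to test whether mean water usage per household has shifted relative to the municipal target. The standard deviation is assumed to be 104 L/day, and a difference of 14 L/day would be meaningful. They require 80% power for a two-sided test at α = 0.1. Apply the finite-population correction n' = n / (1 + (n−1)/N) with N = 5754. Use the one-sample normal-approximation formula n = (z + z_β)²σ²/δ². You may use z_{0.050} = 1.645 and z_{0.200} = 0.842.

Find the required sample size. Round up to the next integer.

n = 323

n = (z_{α/2} + z_β)² · σ² / δ²
  = (1.645 + 0.842)² · 104² / 14²
  = 6.1852 · 10816 / 196
  = 341.32
Finite-population correction (N = 5754): 341.32 / (1 + (341.32 − 1)/5754) = 322.26.
Round up → n = 323.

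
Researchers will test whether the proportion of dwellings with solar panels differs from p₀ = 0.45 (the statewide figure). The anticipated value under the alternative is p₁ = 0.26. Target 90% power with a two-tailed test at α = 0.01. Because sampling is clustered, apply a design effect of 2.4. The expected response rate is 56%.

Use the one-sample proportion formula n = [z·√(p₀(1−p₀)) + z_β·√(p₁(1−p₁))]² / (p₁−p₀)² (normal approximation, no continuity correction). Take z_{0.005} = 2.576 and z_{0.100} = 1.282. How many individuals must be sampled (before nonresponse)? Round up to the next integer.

n = [z_{α/2}·√(p₀q₀) + z_β·√(p₁q₁)]² / (p₁ − p₀)²
  = [2.576·√(0.45·0.55) + 1.282·√(0.26·0.74)]² / (-0.19)²
  = [2.576·0.4975 + 1.282·0.4386]² / 0.0361
  = [1.8439]² / 0.0361
  = 94.18
Design effect: 2.4 × 94.18 = 226.03.
Adjust for 56% response: 226.03 / 0.56 = 403.62.
Round up → n = 404.

n = 404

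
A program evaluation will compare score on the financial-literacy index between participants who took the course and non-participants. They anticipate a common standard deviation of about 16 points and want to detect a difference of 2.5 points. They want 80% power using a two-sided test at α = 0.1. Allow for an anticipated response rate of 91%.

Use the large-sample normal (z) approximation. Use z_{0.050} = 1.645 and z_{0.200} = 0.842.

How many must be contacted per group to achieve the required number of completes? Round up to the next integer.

n = 557 per group

n = (z_{α/2} + z_β)² · (σ₁² + σ₂²) / δ²
  = (1.645 + 0.842)² · (2·16² = 512) / 2.5²
  = 6.1852 · 512 / 6.25
  = 506.69
Adjust for 91% response: 506.69 / 0.91 = 556.80.
Round up → n = 557 per group.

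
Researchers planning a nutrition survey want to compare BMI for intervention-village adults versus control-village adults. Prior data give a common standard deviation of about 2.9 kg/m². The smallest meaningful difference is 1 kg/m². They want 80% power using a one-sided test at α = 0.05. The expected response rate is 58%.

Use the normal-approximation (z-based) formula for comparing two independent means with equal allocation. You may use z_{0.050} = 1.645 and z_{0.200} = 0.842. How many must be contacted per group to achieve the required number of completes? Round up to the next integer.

n = 180 per group

n = (z_α + z_β)² · (σ₁² + σ₂²) / δ²
  = (1.645 + 0.842)² · (2·2.9² = 16.82) / 1²
  = 6.1852 · 16.82 / 1
  = 104.03
Adjust for 58% response: 104.03 / 0.58 = 179.37.
Round up → n = 180 per group.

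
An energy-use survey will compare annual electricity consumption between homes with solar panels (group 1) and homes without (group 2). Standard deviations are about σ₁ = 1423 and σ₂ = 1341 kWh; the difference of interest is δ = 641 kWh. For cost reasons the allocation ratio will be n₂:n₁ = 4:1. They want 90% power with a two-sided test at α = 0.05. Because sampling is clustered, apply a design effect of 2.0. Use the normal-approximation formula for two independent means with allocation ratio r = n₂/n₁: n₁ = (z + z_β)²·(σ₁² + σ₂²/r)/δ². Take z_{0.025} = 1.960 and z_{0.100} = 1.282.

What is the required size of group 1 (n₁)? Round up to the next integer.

n₁ = (z_{α/2} + z_β)² · (σ₁² + σ₂²/r) / δ²
   = (1.960 + 1.282)² · (1423² + 1341²/4) / 641²
   = 10.5106 · (2024929 + 449570.2) / 410881
   = 10.5106 · 2474499.2 / 410881
   = 63.30
Design effect: 2.0 × 63.30 = 126.60.
Round up → n₁ = 127; n₂ = r·n₁ = 4 × 127 = 508.

n₁ = 127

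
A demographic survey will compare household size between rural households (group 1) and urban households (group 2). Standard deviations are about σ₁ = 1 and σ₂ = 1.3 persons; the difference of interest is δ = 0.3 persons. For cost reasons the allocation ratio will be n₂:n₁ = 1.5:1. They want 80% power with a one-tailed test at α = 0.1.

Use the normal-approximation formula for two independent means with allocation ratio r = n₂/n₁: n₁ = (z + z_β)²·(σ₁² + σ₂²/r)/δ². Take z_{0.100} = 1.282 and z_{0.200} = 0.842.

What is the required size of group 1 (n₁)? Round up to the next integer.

n₁ = (z_α + z_β)² · (σ₁² + σ₂²/r) / δ²
   = (1.282 + 0.842)² · (1² + 1.3²/1.5) / 0.3²
   = 4.5114 · (1 + 1.1267) / 0.09
   = 4.5114 · 2.1267 / 0.09
   = 106.60
Round up → n₁ = 107; n₂ = r·n₁ = 1.5 × 107 = 161.

n₁ = 107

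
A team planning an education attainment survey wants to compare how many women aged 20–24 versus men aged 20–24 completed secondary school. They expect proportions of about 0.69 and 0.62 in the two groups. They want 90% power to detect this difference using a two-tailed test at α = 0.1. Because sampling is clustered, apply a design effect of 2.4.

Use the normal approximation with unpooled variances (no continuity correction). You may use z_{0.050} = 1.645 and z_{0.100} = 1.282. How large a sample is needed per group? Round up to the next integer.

n = (z_{α/2} + z_β)² · [p₁(1−p₁) + p₂(1−p₂)] / (p₁ − p₂)²
  = (1.645 + 1.282)² · (0.69·0.31 + 0.62·0.38) / (0.07)²
  = (2.927)² · (0.2139 + 0.2356) / 0.0049
  = 8.5673 · 0.4495 / 0.0049
  = 785.92
Design effect: 2.4 × 785.92 = 1886.21.
Round up → n = 1887 per group.

n = 1887 per group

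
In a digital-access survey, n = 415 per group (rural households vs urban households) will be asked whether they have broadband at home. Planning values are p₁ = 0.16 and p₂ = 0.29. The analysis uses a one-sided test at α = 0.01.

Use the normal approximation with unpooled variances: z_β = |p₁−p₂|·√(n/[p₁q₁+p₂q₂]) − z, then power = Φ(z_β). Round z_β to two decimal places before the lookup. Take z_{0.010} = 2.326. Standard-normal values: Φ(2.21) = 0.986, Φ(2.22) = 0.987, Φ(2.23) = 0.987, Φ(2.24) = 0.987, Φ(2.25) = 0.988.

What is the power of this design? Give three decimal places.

z_β = |p₁−p₂|·√(n/[p₁q₁+p₂q₂]) − z_α
    = 0.13 · √(415/0.3403) − 2.326
    = 0.13 · 34.9215 − 2.326
    = 4.5398 − 2.326 = 2.2138 → 2.21
Power = Φ(2.21) = 0.986.

Power ≈ 0.986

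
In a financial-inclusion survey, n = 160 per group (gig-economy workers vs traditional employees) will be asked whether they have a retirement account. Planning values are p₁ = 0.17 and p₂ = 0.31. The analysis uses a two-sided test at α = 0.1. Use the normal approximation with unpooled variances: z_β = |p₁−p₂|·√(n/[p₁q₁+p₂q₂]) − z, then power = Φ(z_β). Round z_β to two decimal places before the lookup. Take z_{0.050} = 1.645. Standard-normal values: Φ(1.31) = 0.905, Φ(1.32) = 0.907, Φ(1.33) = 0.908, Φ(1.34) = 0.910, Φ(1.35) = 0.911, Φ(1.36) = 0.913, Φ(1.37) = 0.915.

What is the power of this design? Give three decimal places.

z_β = |p₁−p₂|·√(n/[p₁q₁+p₂q₂]) − z_{α/2}
    = 0.14 · √(160/0.3550) − 1.645
    = 0.14 · 21.2298 − 1.645
    = 2.9722 − 1.645 = 1.3272 → 1.33
Power = Φ(1.33) = 0.908.

Power ≈ 0.908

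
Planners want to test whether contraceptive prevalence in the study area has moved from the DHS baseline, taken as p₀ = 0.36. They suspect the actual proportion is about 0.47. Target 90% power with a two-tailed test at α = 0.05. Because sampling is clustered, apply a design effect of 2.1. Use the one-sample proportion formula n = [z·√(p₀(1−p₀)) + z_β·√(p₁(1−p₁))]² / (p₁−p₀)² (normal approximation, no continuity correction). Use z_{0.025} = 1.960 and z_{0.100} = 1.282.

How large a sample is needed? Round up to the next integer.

n = [z_{α/2}·√(p₀q₀) + z_β·√(p₁q₁)]² / (p₁ − p₀)²
  = [1.960·√(0.36·0.64) + 1.282·√(0.47·0.53)]² / (0.11)²
  = [1.960·0.4800 + 1.282·0.4991]² / 0.0121
  = [1.5806]² / 0.0121
  = 206.48
Design effect: 2.1 × 206.48 = 433.61.
Round up → n = 434.

n = 434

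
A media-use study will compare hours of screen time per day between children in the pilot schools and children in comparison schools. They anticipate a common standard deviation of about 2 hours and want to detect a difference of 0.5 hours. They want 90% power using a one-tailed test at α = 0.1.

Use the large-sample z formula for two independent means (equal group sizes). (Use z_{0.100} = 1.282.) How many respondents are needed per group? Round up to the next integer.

n = (z_α + z_β)² · (σ₁² + σ₂²) / δ²
  = (1.282 + 1.282)² · (2·2² = 8) / 0.5²
  = 6.5741 · 8 / 0.25
  = 210.37
Round up → n = 211 per group.

n = 211 per group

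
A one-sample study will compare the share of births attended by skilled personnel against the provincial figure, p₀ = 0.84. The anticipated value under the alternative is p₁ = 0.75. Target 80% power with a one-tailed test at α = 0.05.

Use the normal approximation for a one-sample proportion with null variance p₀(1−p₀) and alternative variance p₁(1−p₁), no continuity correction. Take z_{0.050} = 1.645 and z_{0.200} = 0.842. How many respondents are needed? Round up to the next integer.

n = [z_α·√(p₀q₀) + z_β·√(p₁q₁)]² / (p₁ − p₀)²
  = [1.645·√(0.84·0.16) + 0.842·√(0.75·0.25)]² / (-0.09)²
  = [1.645·0.3666 + 0.842·0.4330]² / 0.0081
  = [0.9677]² / 0.0081
  = 115.60
Round up → n = 116.

n = 116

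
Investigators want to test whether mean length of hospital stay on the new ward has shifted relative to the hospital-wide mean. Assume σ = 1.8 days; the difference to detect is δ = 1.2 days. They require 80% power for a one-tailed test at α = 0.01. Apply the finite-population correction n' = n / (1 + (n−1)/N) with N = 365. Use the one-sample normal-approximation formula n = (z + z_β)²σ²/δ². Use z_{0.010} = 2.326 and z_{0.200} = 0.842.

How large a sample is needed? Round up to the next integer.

n = (z_α + z_β)² · σ² / δ²
  = (2.326 + 0.842)² · 1.8² / 1.2²
  = 10.0362 · 3.24 / 1.44
  = 22.58
Finite-population correction (N = 365): 22.58 / (1 + (22.58 − 1)/365) = 21.32.
Round up → n = 22.

n = 22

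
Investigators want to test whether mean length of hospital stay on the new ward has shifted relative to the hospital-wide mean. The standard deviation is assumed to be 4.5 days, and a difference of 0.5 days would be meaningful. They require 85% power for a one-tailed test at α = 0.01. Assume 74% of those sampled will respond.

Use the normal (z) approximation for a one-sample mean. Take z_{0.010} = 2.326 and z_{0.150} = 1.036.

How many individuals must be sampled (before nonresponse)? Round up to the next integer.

n = (z_α + z_β)² · σ² / δ²
  = (2.326 + 1.036)² · 4.5² / 0.5²
  = 11.3030 · 20.25 / 0.25
  = 915.55
Adjust for 74% response: 915.55 / 0.74 = 1237.23.
Round up → n = 1238.

n = 1238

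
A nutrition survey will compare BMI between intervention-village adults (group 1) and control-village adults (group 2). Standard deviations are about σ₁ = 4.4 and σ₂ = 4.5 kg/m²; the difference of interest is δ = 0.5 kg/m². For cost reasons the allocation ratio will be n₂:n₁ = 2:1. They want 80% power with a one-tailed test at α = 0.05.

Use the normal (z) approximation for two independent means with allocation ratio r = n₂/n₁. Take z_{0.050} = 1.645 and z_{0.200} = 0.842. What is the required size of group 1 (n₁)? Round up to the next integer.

n₁ = 730

n₁ = (z_α + z_β)² · (σ₁² + σ₂²/r) / δ²
   = (1.645 + 0.842)² · (4.4² + 4.5²/2) / 0.5²
   = 6.1852 · (19.36 + 10.125) / 0.25
   = 6.1852 · 29.485 / 0.25
   = 729.48
Round up → n₁ = 730; n₂ = r·n₁ = 2 × 730 = 1460.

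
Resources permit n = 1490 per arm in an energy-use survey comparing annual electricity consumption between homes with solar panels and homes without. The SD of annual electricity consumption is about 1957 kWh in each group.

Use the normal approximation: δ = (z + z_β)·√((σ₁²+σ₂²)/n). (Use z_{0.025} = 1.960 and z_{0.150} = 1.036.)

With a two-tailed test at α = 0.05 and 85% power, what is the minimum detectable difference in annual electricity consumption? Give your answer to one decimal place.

Minimum detectable difference ≈ 214.8 kWh

δ = (z_{α/2} + z_β) · √((σ₁²+σ₂²)/n)
  = (1.960 + 1.036) · √(7659698/1490)
  = 2.996 · √5140.7
  = 2.996 · 71.6989
  = 214.8100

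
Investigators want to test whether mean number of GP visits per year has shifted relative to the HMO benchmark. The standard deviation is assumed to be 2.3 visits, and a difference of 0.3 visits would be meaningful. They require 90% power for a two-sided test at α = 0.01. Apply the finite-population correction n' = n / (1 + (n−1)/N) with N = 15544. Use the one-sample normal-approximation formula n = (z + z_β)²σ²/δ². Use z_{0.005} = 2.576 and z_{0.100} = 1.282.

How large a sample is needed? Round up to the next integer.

n = (z_{α/2} + z_β)² · σ² / δ²
  = (2.576 + 1.282)² · 2.3² / 0.3²
  = 14.8842 · 5.29 / 0.09
  = 874.86
Finite-population correction (N = 15544): 874.86 / (1 + (874.86 − 1)/15544) = 828.29.
Round up → n = 829.

n = 829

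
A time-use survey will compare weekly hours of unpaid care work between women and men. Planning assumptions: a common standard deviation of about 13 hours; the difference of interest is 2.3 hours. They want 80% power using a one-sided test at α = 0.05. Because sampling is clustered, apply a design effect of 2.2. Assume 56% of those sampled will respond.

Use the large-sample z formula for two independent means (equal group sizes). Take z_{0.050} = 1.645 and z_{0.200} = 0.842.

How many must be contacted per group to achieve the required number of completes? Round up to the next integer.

n = (z_α + z_β)² · (σ₁² + σ₂²) / δ²
  = (1.645 + 0.842)² · (2·13² = 338) / 2.3²
  = 6.1852 · 338 / 5.29
  = 395.20
Design effect: 2.2 × 395.20 = 869.43.
Adjust for 56% response: 869.43 / 0.56 = 1552.56.
Round up → n = 1553 per group.

n = 1553 per group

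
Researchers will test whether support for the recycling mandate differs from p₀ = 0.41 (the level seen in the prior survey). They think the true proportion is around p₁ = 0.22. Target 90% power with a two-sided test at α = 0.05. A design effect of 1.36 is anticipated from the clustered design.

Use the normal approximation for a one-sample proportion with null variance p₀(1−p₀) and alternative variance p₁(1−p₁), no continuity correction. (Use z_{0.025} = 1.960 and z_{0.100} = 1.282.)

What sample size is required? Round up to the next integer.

n = 85

n = [z_{α/2}·√(p₀q₀) + z_β·√(p₁q₁)]² / (p₁ − p₀)²
  = [1.960·√(0.41·0.59) + 1.282·√(0.22·0.78)]² / (-0.19)²
  = [1.960·0.4918 + 1.282·0.4142]² / 0.0361
  = [1.4951]² / 0.0361
  = 61.92
Design effect: 1.36 × 61.92 = 84.21.
Round up → n = 85.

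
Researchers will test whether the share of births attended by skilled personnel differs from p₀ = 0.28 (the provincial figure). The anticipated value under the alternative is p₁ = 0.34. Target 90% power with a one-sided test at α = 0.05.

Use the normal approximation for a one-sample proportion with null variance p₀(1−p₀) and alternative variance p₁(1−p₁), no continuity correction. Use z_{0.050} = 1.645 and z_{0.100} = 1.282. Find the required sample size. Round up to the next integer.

n = [z_α·√(p₀q₀) + z_β·√(p₁q₁)]² / (p₁ − p₀)²
  = [1.645·√(0.28·0.72) + 1.282·√(0.34·0.66)]² / (0.06)²
  = [1.645·0.4490 + 1.282·0.4737]² / 0.0036
  = [1.3459]² / 0.0036
  = 503.18
Round up → n = 504.

n = 504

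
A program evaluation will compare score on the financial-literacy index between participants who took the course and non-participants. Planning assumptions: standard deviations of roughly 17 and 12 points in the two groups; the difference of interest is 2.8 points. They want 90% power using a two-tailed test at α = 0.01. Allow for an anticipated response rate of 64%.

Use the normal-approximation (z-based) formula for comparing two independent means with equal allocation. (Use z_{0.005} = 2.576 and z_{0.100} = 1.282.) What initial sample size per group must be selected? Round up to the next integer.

n = (z_{α/2} + z_β)² · (σ₁² + σ₂²) / δ²
  = (2.576 + 1.282)² · (17² + 12² = 433) / 2.8²
  = 14.8842 · 433 / 7.84
  = 822.05
Adjust for 64% response: 822.05 / 0.64 = 1284.45.
Round up → n = 1285 per group.

n = 1285 per group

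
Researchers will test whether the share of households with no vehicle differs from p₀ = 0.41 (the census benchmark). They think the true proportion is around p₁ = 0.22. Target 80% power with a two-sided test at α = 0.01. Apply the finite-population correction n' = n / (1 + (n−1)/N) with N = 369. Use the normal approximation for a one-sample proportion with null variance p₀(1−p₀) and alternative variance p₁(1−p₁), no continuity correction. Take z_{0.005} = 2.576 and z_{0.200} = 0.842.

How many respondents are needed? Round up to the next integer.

n = [z_{α/2}·√(p₀q₀) + z_β·√(p₁q₁)]² / (p₁ − p₀)²
  = [2.576·√(0.41·0.59) + 0.842·√(0.22·0.78)]² / (-0.19)²
  = [2.576·0.4918 + 0.842·0.4142]² / 0.0361
  = [1.6158]² / 0.0361
  = 72.32
Finite-population correction (N = 369): 72.32 / (1 + (72.32 − 1)/369) = 60.60.
Round up → n = 61.

n = 61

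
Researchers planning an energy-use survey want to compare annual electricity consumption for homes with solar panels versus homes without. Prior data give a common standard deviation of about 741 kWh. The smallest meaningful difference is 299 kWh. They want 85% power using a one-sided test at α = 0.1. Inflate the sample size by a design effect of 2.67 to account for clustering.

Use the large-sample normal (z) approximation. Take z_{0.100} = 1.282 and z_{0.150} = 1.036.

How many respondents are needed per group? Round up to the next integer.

n = 177 per group

n = (z_α + z_β)² · (σ₁² + σ₂²) / δ²
  = (1.282 + 1.036)² · (2·741² = 1098162) / 299²
  = 5.3731 · 1098162 / 89401
  = 66.00
Design effect: 2.67 × 66.00 = 176.22.
Round up → n = 177 per group.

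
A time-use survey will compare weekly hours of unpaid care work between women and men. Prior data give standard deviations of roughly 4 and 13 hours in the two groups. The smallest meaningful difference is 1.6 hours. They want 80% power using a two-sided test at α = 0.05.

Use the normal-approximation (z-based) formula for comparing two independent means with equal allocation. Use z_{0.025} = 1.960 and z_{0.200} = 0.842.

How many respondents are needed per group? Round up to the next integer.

n = 568 per group

n = (z_{α/2} + z_β)² · (σ₁² + σ₂²) / δ²
  = (1.960 + 0.842)² · (4² + 13² = 185) / 1.6²
  = 7.8512 · 185 / 2.56
  = 567.37
Round up → n = 568 per group.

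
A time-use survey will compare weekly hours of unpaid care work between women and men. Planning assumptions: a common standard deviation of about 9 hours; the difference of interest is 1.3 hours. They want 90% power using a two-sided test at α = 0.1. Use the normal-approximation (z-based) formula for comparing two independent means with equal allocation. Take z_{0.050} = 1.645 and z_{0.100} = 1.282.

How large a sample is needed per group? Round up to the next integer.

n = (z_{α/2} + z_β)² · (σ₁² + σ₂²) / δ²
  = (1.645 + 1.282)² · (2·9² = 162) / 1.3²
  = 8.5673 · 162 / 1.69
  = 821.25
Round up → n = 822 per group.

n = 822 per group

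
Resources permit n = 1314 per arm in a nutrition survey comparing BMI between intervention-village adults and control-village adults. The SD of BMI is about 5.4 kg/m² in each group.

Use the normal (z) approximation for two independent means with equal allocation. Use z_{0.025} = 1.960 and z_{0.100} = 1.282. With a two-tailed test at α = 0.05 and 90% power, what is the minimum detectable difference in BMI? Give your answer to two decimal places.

Minimum detectable difference ≈ 0.68 kg/m²

δ = (z_{α/2} + z_β) · √((σ₁²+σ₂²)/n)
  = (1.960 + 1.282) · √(58.32/1314)
  = 3.242 · √0.04438
  = 3.242 · 0.2107
  = 0.6830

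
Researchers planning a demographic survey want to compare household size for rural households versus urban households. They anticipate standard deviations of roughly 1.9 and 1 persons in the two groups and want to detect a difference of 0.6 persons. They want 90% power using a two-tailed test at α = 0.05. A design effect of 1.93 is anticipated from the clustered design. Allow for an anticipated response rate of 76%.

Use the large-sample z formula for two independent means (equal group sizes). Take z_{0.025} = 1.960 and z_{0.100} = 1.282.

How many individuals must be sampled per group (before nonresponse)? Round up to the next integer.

n = (z_{α/2} + z_β)² · (σ₁² + σ₂²) / δ²
  = (1.960 + 1.282)² · (1.9² + 1² = 4.61) / 0.6²
  = 10.5106 · 4.61 / 0.36
  = 134.59
Design effect: 1.93 × 134.59 = 259.77.
Adjust for 76% response: 259.77 / 0.76 = 341.80.
Round up → n = 342 per group.

n = 342 per group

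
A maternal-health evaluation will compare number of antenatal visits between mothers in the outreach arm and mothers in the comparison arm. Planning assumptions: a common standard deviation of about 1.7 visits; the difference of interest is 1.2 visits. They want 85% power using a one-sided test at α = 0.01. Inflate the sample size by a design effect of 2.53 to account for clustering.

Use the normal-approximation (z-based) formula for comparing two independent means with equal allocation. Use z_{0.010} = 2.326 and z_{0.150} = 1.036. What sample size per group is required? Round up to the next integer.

n = (z_α + z_β)² · (σ₁² + σ₂²) / δ²
  = (2.326 + 1.036)² · (2·1.7² = 5.78) / 1.2²
  = 11.3030 · 5.78 / 1.44
  = 45.37
Design effect: 2.53 × 45.37 = 114.78.
Round up → n = 115 per group.

n = 115 per group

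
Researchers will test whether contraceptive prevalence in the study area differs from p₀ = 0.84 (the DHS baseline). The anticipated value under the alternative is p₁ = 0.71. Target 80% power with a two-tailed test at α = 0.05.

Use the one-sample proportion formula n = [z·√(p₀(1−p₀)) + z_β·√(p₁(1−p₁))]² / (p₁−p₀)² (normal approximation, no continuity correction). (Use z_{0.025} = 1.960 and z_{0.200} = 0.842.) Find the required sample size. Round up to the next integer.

n = 72

n = [z_{α/2}·√(p₀q₀) + z_β·√(p₁q₁)]² / (p₁ − p₀)²
  = [1.960·√(0.84·0.16) + 0.842·√(0.71·0.29)]² / (-0.13)²
  = [1.960·0.3666 + 0.842·0.4538]² / 0.0169
  = [1.1006]² / 0.0169
  = 71.68
Round up → n = 72.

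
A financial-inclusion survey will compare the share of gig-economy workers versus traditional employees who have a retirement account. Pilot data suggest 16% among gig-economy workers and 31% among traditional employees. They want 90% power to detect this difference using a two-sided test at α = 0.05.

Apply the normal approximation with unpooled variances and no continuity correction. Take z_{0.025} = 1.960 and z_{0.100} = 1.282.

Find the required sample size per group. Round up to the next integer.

n = (z_{α/2} + z_β)² · [p₁(1−p₁) + p₂(1−p₂)] / (p₁ − p₂)²
  = (1.960 + 1.282)² · (0.16·0.84 + 0.31·0.69) / (-0.15)²
  = (3.242)² · (0.1344 + 0.2139) / 0.0225
  = 10.5106 · 0.3483 / 0.0225
  = 162.70
Round up → n = 163 per group.

n = 163 per group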